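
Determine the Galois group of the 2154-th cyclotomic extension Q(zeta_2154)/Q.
|Gal(Q(zeta_2154)/Q)| = phi(2154) = 716; group ≅ (Z/2154Z)^* ≅ Z/2Z × Z/358Z

The n-th cyclotomic polynomial Φ_2154(x) is the minimal polynomial of zeta_2154 over Q and has degree phi(2154) = 716. So Q(zeta_2154) is a degree-716 Galois extension with Galois group (Z/2154Z)^*. By CRT, (Z/2154Z)^* ≅ (Z/2Z)^* × (Z/3Z)^* × (Z/359Z)^*. Each prime-power unit group is (Z/2Z)^* ≅ trivial group (order 1); (Z/3Z)^* ≅ Z/2Z; (Z/359Z)^* ≅ Z/358Z. Hence Gal(Q(zeta_2154)/Q) ≅ Z/2Z × Z/358Z.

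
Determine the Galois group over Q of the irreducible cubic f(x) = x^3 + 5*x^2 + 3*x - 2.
Gal(K/Q) = S_3 (symmetric group of order 6)

Compute the discriminant of x^3 + (5)*x^2 + (3)*x + (-2): Δ = 469. Since Δ is not a rational square, the Galois group is not contained in A_3; it must be the full S_3 (irreducibility of the cubic rules out anything smaller).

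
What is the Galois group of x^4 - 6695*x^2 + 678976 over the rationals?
Gal(K/Q) = Z/2Z (cyclic of order 2)

f factors as (x^2 - 103)(x^2 - 6592), so the splitting field is K = Q(sqrt(103), sqrt(6592)). The squarefree part of 103 is 103 and the squarefree part of 6592 is also 103, so sqrt(103) and sqrt(6592) are both rational multiples of sqrt(103). Hence Q(sqrt(103)) = Q(sqrt(6592)) = Q(sqrt(103)), and the splitting field collapses to a single degree-2 extension with Galois group Z/2Z.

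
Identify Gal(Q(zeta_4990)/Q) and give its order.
|Gal(Q(zeta_4990)/Q)| = phi(4990) = 1992; group ≅ (Z/4990Z)^* ≅ Z/4Z × Z/498Z

The n-th cyclotomic polynomial Φ_4990(x) is the minimal polynomial of zeta_4990 over Q and has degree phi(4990) = 1992. So Q(zeta_4990) is a degree-1992 Galois extension with Galois group (Z/4990Z)^*. By CRT, (Z/4990Z)^* ≅ (Z/2Z)^* × (Z/5Z)^* × (Z/499Z)^*. Each prime-power unit group is (Z/2Z)^* ≅ trivial group (order 1); (Z/5Z)^* ≅ Z/4Z; (Z/499Z)^* ≅ Z/498Z. Hence Gal(Q(zeta_4990)/Q) ≅ Z/4Z × Z/498Z.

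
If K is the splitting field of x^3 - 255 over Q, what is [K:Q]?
[K:Q] = 6

x^3 - 255 has one real root r = 255^(1/3) and two complex roots r*zeta_3, r*zeta_3^2 where zeta_3 = e^(2*pi*i/3). The splitting field is Q(r, zeta_3). [Q(r):Q] = 3 and [Q(zeta_3):Q] = 2 with gcd = 1, so [Q(r, zeta_3):Q] = 3 * 2 = 6.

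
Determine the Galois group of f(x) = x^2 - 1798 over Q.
Gal(K/Q) = Z/2Z (cyclic of order 2)

x^2 - 1798 is irreducible over Q since 1798 is not a rational square. The splitting field Q(sqrt(1798)) has degree 2 over Q, and its unique nontrivial automorphism is sqrt(1798) ↦ -sqrt(1798). Hence Gal(Q(sqrt(1798))/Q) = Z/2Z.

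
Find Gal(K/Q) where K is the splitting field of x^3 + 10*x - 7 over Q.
Gal(K/Q) = S_3 (symmetric group of order 6)

Compute the discriminant of x^3 + (0)*x^2 + (10)*x + (-7): Δ = -5323. Since Δ is not a rational square, the Galois group is not contained in A_3; it must be the full S_3 (irreducibility of the cubic rules out anything smaller).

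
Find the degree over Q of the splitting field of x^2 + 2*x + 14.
[K:Q] = 2

The discriminant of x^2 + (2)*x + (14) is b^2 - 4c = 4 - (56) = -52. Since -52 is not a perfect square in Q, the polynomial is irreducible over Q. Its two roots generate a degree-2 extension, so [K:Q] = 2.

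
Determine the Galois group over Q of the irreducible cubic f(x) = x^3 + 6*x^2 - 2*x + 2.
Gal(K/Q) = S_3 (symmetric group of order 6)

Compute the discriminant of x^3 + (6)*x^2 + (-2)*x + (2): Δ = -2092. Since Δ is not a rational square, the Galois group is not contained in A_3; it must be the full S_3 (irreducibility of the cubic rules out anything smaller).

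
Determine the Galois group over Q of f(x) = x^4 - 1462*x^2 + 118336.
Gal(K/Q) = Z/2Z (cyclic of order 2)

f factors as (x^2 - 86)(x^2 - 1376), so the splitting field is K = Q(sqrt(86), sqrt(1376)). The squarefree part of 86 is 86 and the squarefree part of 1376 is also 86, so sqrt(86) and sqrt(1376) are both rational multiples of sqrt(86). Hence Q(sqrt(86)) = Q(sqrt(1376)) = Q(sqrt(86)), and the splitting field collapses to a single degree-2 extension with Galois group Z/2Z.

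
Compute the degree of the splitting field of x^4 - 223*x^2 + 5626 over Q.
[K:Q] = 4

f factors as (x^2 - 29)(x^2 - 194); the splitting field is K = Q(sqrt(29), sqrt(194)). Since 29, 194, and 5626 are all non-squares in Q, the three subfields Q(sqrt(29)), Q(sqrt(194)), Q(sqrt(5626)) are distinct degree-2 extensions, so [K:Q] = 4 (Klein four Galois group).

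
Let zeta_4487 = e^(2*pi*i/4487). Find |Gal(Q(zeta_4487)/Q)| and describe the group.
|Gal(Q(zeta_4487)/Q)| = phi(4487) = 3840; group ≅ (Z/4487Z)^* ≅ Z/6Z × Z/640Z

The n-th cyclotomic polynomial Φ_4487(x) is the minimal polynomial of zeta_4487 over Q and has degree phi(4487) = 3840. So Q(zeta_4487) is a degree-3840 Galois extension with Galois group (Z/4487Z)^*. By CRT, (Z/4487Z)^* ≅ (Z/7Z)^* × (Z/641Z)^*. Each prime-power unit group is (Z/7Z)^* ≅ Z/6Z; (Z/641Z)^* ≅ Z/640Z. Hence Gal(Q(zeta_4487)/Q) ≅ Z/6Z × Z/640Z.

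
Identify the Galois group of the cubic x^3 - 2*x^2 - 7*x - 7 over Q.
Gal(K/Q) = S_3 (symmetric group of order 6)

Compute the discriminant of x^3 + (-2)*x^2 + (-7)*x + (-7): Δ = -1743. Since Δ is not a rational square, the Galois group is not contained in A_3; it must be the full S_3 (irreducibility of the cubic rules out anything smaller).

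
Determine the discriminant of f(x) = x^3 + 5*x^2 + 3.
Δ = -1743

For x^3 + a x^2 + b x + c the discriminant is Δ = 18 a b c - 4 a^3 c + a^2 b^2 - 4 b^3 - 27 c^2.
Plug a = 5, b = 0, c = 3:
  18*(5)*(0)*(3) - 4*(5)^3*(3) + (5)^2*(0)^2 - 4*(0)^3 - 27*(3)^2
  = 0 + (-1500) + 0 + (0) + (-243)
  = -1743.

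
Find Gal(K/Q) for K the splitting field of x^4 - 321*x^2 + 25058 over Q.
Gal(K/Q) = V_4 (Klein four-group, Z/2Z × Z/2Z)

f factors as (x^2 - 187)(x^2 - 134), so the splitting field is K = Q(sqrt(187), sqrt(134)). The elements 187, 134, 25058 are all non-squares in Q, so sqrt(187) and sqrt(134) generate independent quadratic extensions. Thus [K:Q] = 4 and Gal(K/Q) is generated by the two order-2 automorphisms sqrt(187) ↦ -sqrt(187) and sqrt(134) ↦ -sqrt(134), giving V_4.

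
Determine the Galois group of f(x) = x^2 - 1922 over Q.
Gal(K/Q) = Z/2Z (cyclic of order 2)

x^2 - 1922 is irreducible over Q since 1922 is not a rational square. The splitting field Q(sqrt(1922)) has degree 2 over Q, and its unique nontrivial automorphism is sqrt(1922) ↦ -sqrt(1922). Hence Gal(Q(sqrt(1922))/Q) = Z/2Z.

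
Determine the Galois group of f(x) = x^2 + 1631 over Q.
Gal(K/Q) = Z/2Z (cyclic of order 2)

x^2 + 1631 is irreducible over Q since -1631 is not a rational square. The splitting field Q(sqrt(-1631)) has degree 2 over Q, and its unique nontrivial automorphism is sqrt(-1631) ↦ -sqrt(-1631). Hence Gal(Q(sqrt(-1631))/Q) = Z/2Z.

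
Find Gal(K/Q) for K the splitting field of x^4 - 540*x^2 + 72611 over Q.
Gal(K/Q) = V_4 (Klein four-group, Z/2Z × Z/2Z)

f factors as (x^2 - 253)(x^2 - 287), so the splitting field is K = Q(sqrt(253), sqrt(287)). The elements 253, 287, 72611 are all non-squares in Q, so sqrt(253) and sqrt(287) generate independent quadratic extensions. Thus [K:Q] = 4 and Gal(K/Q) is generated by the two order-2 automorphisms sqrt(253) ↦ -sqrt(253) and sqrt(287) ↦ -sqrt(287), giving V_4.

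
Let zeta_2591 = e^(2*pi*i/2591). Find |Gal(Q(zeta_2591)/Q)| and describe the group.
|Gal(Q(zeta_2591)/Q)| = phi(2591) = 2590; group ≅ (Z/2591Z)^* ≅ Z/2590Z

The n-th cyclotomic polynomial Φ_2591(x) is the minimal polynomial of zeta_2591 over Q and has degree phi(2591) = 2590. So Q(zeta_2591) is a degree-2590 Galois extension with Galois group (Z/2591Z)^*. (Z/2591Z)^* is cyclic since 2591 is an odd prime power (or 4). Hence Gal(Q(zeta_2591)/Q) ≅ Z/2590Z.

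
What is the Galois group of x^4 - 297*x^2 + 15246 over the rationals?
Gal(K/Q) = V_4 (Klein four-group, Z/2Z × Z/2Z)

f factors as (x^2 - 231)(x^2 - 66), so the splitting field is K = Q(sqrt(231), sqrt(66)). The elements 231, 66, 15246 are all non-squares in Q, so sqrt(231) and sqrt(66) generate independent quadratic extensions. Thus [K:Q] = 4 and Gal(K/Q) is generated by the two order-2 automorphisms sqrt(231) ↦ -sqrt(231) and sqrt(66) ↦ -sqrt(66), giving V_4.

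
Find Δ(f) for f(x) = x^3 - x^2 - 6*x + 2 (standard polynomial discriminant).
Δ = 1016

For x^3 + a x^2 + b x + c the discriminant is Δ = 18 a b c - 4 a^3 c + a^2 b^2 - 4 b^3 - 27 c^2.
Plug a = -1, b = -6, c = 2:
  18*(-1)*(-6)*(2) - 4*(-1)^3*(2) + (-1)^2*(-6)^2 - 4*(-6)^3 - 27*(2)^2
  = 216 + (8) + 36 + (864) + (-108)
  = 1016.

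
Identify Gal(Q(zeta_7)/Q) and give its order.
|Gal(Q(zeta_7)/Q)| = phi(7) = 6; group ≅ (Z/7Z)^* ≅ Z/6Z

The n-th cyclotomic polynomial Φ_7(x) is the minimal polynomial of zeta_7 over Q and has degree phi(7) = 6. So Q(zeta_7) is a degree-6 Galois extension with Galois group (Z/7Z)^*. (Z/7Z)^* is cyclic since 7 is an odd prime power (or 4). Hence Gal(Q(zeta_7)/Q) ≅ Z/6Z.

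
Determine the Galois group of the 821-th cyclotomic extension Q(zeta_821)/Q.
|Gal(Q(zeta_821)/Q)| = phi(821) = 820; group ≅ (Z/821Z)^* ≅ Z/820Z

The n-th cyclotomic polynomial Φ_821(x) is the minimal polynomial of zeta_821 over Q and has degree phi(821) = 820. So Q(zeta_821) is a degree-820 Galois extension with Galois group (Z/821Z)^*. (Z/821Z)^* is cyclic since 821 is an odd prime power (or 4). Hence Gal(Q(zeta_821)/Q) ≅ Z/820Z.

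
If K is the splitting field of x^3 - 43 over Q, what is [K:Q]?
[K:Q] = 6

x^3 - 43 has one real root r = 43^(1/3) and two complex roots r*zeta_3, r*zeta_3^2 where zeta_3 = e^(2*pi*i/3). The splitting field is Q(r, zeta_3). [Q(r):Q] = 3 and [Q(zeta_3):Q] = 2 with gcd = 1, so [Q(r, zeta_3):Q] = 3 * 2 = 6.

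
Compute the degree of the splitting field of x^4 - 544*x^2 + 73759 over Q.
[K:Q] = 4

f factors as (x^2 - 257)(x^2 - 287); the splitting field is K = Q(sqrt(257), sqrt(287)). Since 257, 287, and 73759 are all non-squares in Q, the three subfields Q(sqrt(257)), Q(sqrt(287)), Q(sqrt(73759)) are distinct degree-2 extensions, so [K:Q] = 4 (Klein four Galois group).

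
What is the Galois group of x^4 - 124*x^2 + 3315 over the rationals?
Gal(K/Q) = V_4 (Klein four-group, Z/2Z × Z/2Z)

f factors as (x^2 - 85)(x^2 - 39), so the splitting field is K = Q(sqrt(85), sqrt(39)). The elements 85, 39, 3315 are all non-squares in Q, so sqrt(85) and sqrt(39) generate independent quadratic extensions. Thus [K:Q] = 4 and Gal(K/Q) is generated by the two order-2 automorphisms sqrt(85) ↦ -sqrt(85) and sqrt(39) ↦ -sqrt(39), giving V_4.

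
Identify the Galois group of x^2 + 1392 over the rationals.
Gal(K/Q) = Z/2Z (cyclic of order 2)

x^2 + 1392 is irreducible over Q since -1392 is not a rational square. The splitting field Q(sqrt(-1392)) has degree 2 over Q, and its unique nontrivial automorphism is sqrt(-1392) ↦ -sqrt(-1392). Hence Gal(Q(sqrt(-1392))/Q) = Z/2Z.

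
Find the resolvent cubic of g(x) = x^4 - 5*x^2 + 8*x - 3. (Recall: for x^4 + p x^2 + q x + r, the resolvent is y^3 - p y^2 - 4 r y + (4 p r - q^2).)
h(y) = y^3 + 5*y^2 + 12*y - 4

Identify coefficients: p = -5, q = 8, r = -3.
Plug into h(y) = y^3 - p y^2 - 4 r y + (4 p r - q^2):
  h(y) = y^3 - (-5) y^2 - 4*(-3) y + (4*(-5)*(-3) - (8)^2)
       = y^3 + (5) y^2 + (12) y + (-4).
Simplifying: h(y) = y^3 + 5*y^2 + 12*y - 4.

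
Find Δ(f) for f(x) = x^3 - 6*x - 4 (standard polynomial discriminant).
Δ = 432

For a depressed cubic x^3 + p x + q the discriminant is Δ = -4 p^3 - 27 q^2 = -4*(-6)^3 - 27*(-4)^2 = 864 - 432 = 432.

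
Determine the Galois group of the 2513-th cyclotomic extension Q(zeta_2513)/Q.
|Gal(Q(zeta_2513)/Q)| = phi(2513) = 2148; group ≅ (Z/2513Z)^* ≅ Z/6Z × Z/358Z

The n-th cyclotomic polynomial Φ_2513(x) is the minimal polynomial of zeta_2513 over Q and has degree phi(2513) = 2148. So Q(zeta_2513) is a degree-2148 Galois extension with Galois group (Z/2513Z)^*. By CRT, (Z/2513Z)^* ≅ (Z/7Z)^* × (Z/359Z)^*. Each prime-power unit group is (Z/7Z)^* ≅ Z/6Z; (Z/359Z)^* ≅ Z/358Z. Hence Gal(Q(zeta_2513)/Q) ≅ Z/6Z × Z/358Z.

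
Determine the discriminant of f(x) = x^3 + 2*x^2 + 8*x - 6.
Δ = -4300

For x^3 + a x^2 + b x + c the discriminant is Δ = 18 a b c - 4 a^3 c + a^2 b^2 - 4 b^3 - 27 c^2.
Plug a = 2, b = 8, c = -6:
  18*(2)*(8)*(-6) - 4*(2)^3*(-6) + (2)^2*(8)^2 - 4*(8)^3 - 27*(-6)^2
  = -1728 + (192) + 256 + (-2048) + (-972)
  = -4300.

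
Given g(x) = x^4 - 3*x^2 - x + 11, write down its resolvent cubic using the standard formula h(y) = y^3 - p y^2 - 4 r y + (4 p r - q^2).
h(y) = y^3 + 3*y^2 - 44*y - 133

Identify coefficients: p = -3, q = -1, r = 11.
Plug into h(y) = y^3 - p y^2 - 4 r y + (4 p r - q^2):
  h(y) = y^3 - (-3) y^2 - 4*(11) y + (4*(-3)*(11) - (-1)^2)
       = y^3 + (3) y^2 + (-44) y + (-133).
Simplifying: h(y) = y^3 + 3*y^2 - 44*y - 133.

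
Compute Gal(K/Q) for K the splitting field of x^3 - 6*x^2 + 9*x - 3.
Gal(K/Q) = A_3 (cyclic of order 3)

Compute the discriminant of x^3 + (-6)*x^2 + (9)*x + (-3): Δ = 81. Since Δ is a perfect square (Δ = 9^2), the Galois group is contained in A_3. Irreducibility forces the group to be transitive on three roots, so Gal = A_3.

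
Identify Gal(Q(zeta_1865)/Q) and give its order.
|Gal(Q(zeta_1865)/Q)| = phi(1865) = 1488; group ≅ (Z/1865Z)^* ≅ Z/4Z × Z/372Z

The n-th cyclotomic polynomial Φ_1865(x) is the minimal polynomial of zeta_1865 over Q and has degree phi(1865) = 1488. So Q(zeta_1865) is a degree-1488 Galois extension with Galois group (Z/1865Z)^*. By CRT, (Z/1865Z)^* ≅ (Z/5Z)^* × (Z/373Z)^*. Each prime-power unit group is (Z/5Z)^* ≅ Z/4Z; (Z/373Z)^* ≅ Z/372Z. Hence Gal(Q(zeta_1865)/Q) ≅ Z/4Z × Z/372Z.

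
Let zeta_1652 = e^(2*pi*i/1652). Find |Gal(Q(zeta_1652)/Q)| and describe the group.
|Gal(Q(zeta_1652)/Q)| = phi(1652) = 696; group ≅ (Z/1652Z)^* ≅ Z/2Z × Z/6Z × Z/58Z

The n-th cyclotomic polynomial Φ_1652(x) is the minimal polynomial of zeta_1652 over Q and has degree phi(1652) = 696. So Q(zeta_1652) is a degree-696 Galois extension with Galois group (Z/1652Z)^*. By CRT, (Z/1652Z)^* ≅ (Z/4Z)^* × (Z/7Z)^* × (Z/59Z)^*. Each prime-power unit group is (Z/4Z)^* ≅ Z/2Z; (Z/7Z)^* ≅ Z/6Z; (Z/59Z)^* ≅ Z/58Z. Hence Gal(Q(zeta_1652)/Q) ≅ Z/2Z × Z/6Z × Z/58Z.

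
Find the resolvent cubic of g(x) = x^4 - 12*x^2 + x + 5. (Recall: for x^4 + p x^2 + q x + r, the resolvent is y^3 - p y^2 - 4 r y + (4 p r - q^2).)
h(y) = y^3 + 12*y^2 - 20*y - 241

Identify coefficients: p = -12, q = 1, r = 5.
Plug into h(y) = y^3 - p y^2 - 4 r y + (4 p r - q^2):
  h(y) = y^3 - (-12) y^2 - 4*(5) y + (4*(-12)*(5) - (1)^2)
       = y^3 + (12) y^2 + (-20) y + (-241).
Simplifying: h(y) = y^3 + 12*y^2 - 20*y - 241.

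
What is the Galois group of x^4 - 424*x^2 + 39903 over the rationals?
Gal(K/Q) = V_4 (Klein four-group, Z/2Z × Z/2Z)

f factors as (x^2 - 283)(x^2 - 141), so the splitting field is K = Q(sqrt(283), sqrt(141)). The elements 283, 141, 39903 are all non-squares in Q, so sqrt(283) and sqrt(141) generate independent quadratic extensions. Thus [K:Q] = 4 and Gal(K/Q) is generated by the two order-2 automorphisms sqrt(283) ↦ -sqrt(283) and sqrt(141) ↦ -sqrt(141), giving V_4.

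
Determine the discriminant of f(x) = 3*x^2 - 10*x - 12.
Δ = 244

For a quadratic a x^2 + b x + c the discriminant is Δ = b^2 - 4ac = (-10)^2 - 4*(3)*(-12) = 100 - (-144) = 244.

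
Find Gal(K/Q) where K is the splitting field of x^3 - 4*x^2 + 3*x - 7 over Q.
Gal(K/Q) = S_3 (symmetric group of order 6)

Compute the discriminant of x^3 + (-4)*x^2 + (3)*x + (-7): Δ = -1567. Since Δ is not a rational square, the Galois group is not contained in A_3; it must be the full S_3 (irreducibility of the cubic rules out anything smaller).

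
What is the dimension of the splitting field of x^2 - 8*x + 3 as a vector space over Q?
[K:Q] = 2

The discriminant of x^2 + (-8)*x + (3) is b^2 - 4c = 64 - (12) = 52. Since 52 is not a perfect square in Q, the polynomial is irreducible over Q. Its two roots generate a degree-2 extension, so [K:Q] = 2.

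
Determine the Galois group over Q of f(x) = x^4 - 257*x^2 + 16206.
Gal(K/Q) = V_4 (Klein four-group, Z/2Z × Z/2Z)

f factors as (x^2 - 111)(x^2 - 146), so the splitting field is K = Q(sqrt(111), sqrt(146)). The elements 111, 146, 16206 are all non-squares in Q, so sqrt(111) and sqrt(146) generate independent quadratic extensions. Thus [K:Q] = 4 and Gal(K/Q) is generated by the two order-2 automorphisms sqrt(111) ↦ -sqrt(111) and sqrt(146) ↦ -sqrt(146), giving V_4.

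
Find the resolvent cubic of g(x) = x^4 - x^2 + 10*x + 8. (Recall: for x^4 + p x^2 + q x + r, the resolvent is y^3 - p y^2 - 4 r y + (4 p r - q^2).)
h(y) = y^3 + y^2 - 32*y - 132

Identify coefficients: p = -1, q = 10, r = 8.
Plug into h(y) = y^3 - p y^2 - 4 r y + (4 p r - q^2):
  h(y) = y^3 - (-1) y^2 - 4*(8) y + (4*(-1)*(8) - (10)^2)
       = y^3 + (1) y^2 + (-32) y + (-132).
Simplifying: h(y) = y^3 + y^2 - 32*y - 132.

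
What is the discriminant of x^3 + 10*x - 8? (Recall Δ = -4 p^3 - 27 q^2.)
Δ = -5728

For a depressed cubic x^3 + p x + q the discriminant is Δ = -4 p^3 - 27 q^2 = -4*(10)^3 - 27*(-8)^2 = -4000 - 1728 = -5728.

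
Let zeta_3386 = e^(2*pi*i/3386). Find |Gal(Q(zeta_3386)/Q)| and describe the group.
|Gal(Q(zeta_3386)/Q)| = phi(3386) = 1692; group ≅ (Z/3386Z)^* ≅ Z/1692Z

The n-th cyclotomic polynomial Φ_3386(x) is the minimal polynomial of zeta_3386 over Q and has degree phi(3386) = 1692. So Q(zeta_3386) is a degree-1692 Galois extension with Galois group (Z/3386Z)^*. By CRT, (Z/3386Z)^* ≅ (Z/2Z)^* × (Z/1693Z)^*. Each prime-power unit group is (Z/2Z)^* ≅ trivial group (order 1); (Z/1693Z)^* ≅ Z/1692Z. Hence Gal(Q(zeta_3386)/Q) ≅ Z/1692Z.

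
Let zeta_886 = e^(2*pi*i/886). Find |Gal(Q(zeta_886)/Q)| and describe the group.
|Gal(Q(zeta_886)/Q)| = phi(886) = 442; group ≅ (Z/886Z)^* ≅ Z/442Z

The n-th cyclotomic polynomial Φ_886(x) is the minimal polynomial of zeta_886 over Q and has degree phi(886) = 442. So Q(zeta_886) is a degree-442 Galois extension with Galois group (Z/886Z)^*. By CRT, (Z/886Z)^* ≅ (Z/2Z)^* × (Z/443Z)^*. Each prime-power unit group is (Z/2Z)^* ≅ trivial group (order 1); (Z/443Z)^* ≅ Z/442Z. Hence Gal(Q(zeta_886)/Q) ≅ Z/442Z.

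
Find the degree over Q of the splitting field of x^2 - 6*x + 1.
[K:Q] = 2

The discriminant of x^2 + (-6)*x + (1) is b^2 - 4c = 36 - (4) = 32. Since 32 is not a perfect square in Q, the polynomial is irreducible over Q. Its two roots generate a degree-2 extension, so [K:Q] = 2.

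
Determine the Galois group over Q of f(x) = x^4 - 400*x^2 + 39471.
Gal(K/Q) = V_4 (Klein four-group, Z/2Z × Z/2Z)

f factors as (x^2 - 223)(x^2 - 177), so the splitting field is K = Q(sqrt(223), sqrt(177)). The elements 223, 177, 39471 are all non-squares in Q, so sqrt(223) and sqrt(177) generate independent quadratic extensions. Thus [K:Q] = 4 and Gal(K/Q) is generated by the two order-2 automorphisms sqrt(223) ↦ -sqrt(223) and sqrt(177) ↦ -sqrt(177), giving V_4.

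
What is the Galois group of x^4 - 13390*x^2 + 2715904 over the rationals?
Gal(K/Q) = Z/2Z (cyclic of order 2)

f factors as (x^2 - 206)(x^2 - 13184), so the splitting field is K = Q(sqrt(206), sqrt(13184)). The squarefree part of 206 is 206 and the squarefree part of 13184 is also 206, so sqrt(206) and sqrt(13184) are both rational multiples of sqrt(206). Hence Q(sqrt(206)) = Q(sqrt(13184)) = Q(sqrt(206)), and the splitting field collapses to a single degree-2 extension with Galois group Z/2Z.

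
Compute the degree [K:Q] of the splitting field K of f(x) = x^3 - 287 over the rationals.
[K:Q] = 6

x^3 - 287 has one real root r = 287^(1/3) and two complex roots r*zeta_3, r*zeta_3^2 where zeta_3 = e^(2*pi*i/3). The splitting field is Q(r, zeta_3). [Q(r):Q] = 3 and [Q(zeta_3):Q] = 2 with gcd = 1, so [Q(r, zeta_3):Q] = 3 * 2 = 6.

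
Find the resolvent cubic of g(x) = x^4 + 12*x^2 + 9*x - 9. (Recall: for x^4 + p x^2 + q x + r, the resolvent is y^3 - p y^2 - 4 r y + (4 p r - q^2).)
h(y) = y^3 - 12*y^2 + 36*y - 513

Identify coefficients: p = 12, q = 9, r = -9.
Plug into h(y) = y^3 - p y^2 - 4 r y + (4 p r - q^2):
  h(y) = y^3 - (12) y^2 - 4*(-9) y + (4*(12)*(-9) - (9)^2)
       = y^3 + (-12) y^2 + (36) y + (-513).
Simplifying: h(y) = y^3 - 12*y^2 + 36*y - 513.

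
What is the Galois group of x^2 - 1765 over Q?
Gal(K/Q) = Z/2Z (cyclic of order 2)

x^2 - 1765 is irreducible over Q since 1765 is not a rational square. The splitting field Q(sqrt(1765)) has degree 2 over Q, and its unique nontrivial automorphism is sqrt(1765) ↦ -sqrt(1765). Hence Gal(Q(sqrt(1765))/Q) = Z/2Z.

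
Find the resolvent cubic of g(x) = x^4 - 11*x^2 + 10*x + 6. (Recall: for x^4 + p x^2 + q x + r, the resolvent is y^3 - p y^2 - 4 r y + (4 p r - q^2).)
h(y) = y^3 + 11*y^2 - 24*y - 364

Identify coefficients: p = -11, q = 10, r = 6.
Plug into h(y) = y^3 - p y^2 - 4 r y + (4 p r - q^2):
  h(y) = y^3 - (-11) y^2 - 4*(6) y + (4*(-11)*(6) - (10)^2)
       = y^3 + (11) y^2 + (-24) y + (-364).
Simplifying: h(y) = y^3 + 11*y^2 - 24*y - 364.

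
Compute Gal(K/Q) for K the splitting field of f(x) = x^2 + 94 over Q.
Gal(K/Q) = Z/2Z (cyclic of order 2)

x^2 + 94 is irreducible over Q since -94 is not a rational square. The splitting field Q(sqrt(-94)) has degree 2 over Q, and its unique nontrivial automorphism is sqrt(-94) ↦ -sqrt(-94). Hence Gal(Q(sqrt(-94))/Q) = Z/2Z.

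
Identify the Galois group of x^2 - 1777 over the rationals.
Gal(K/Q) = Z/2Z (cyclic of order 2)

x^2 - 1777 is irreducible over Q since 1777 is not a rational square. The splitting field Q(sqrt(1777)) has degree 2 over Q, and its unique nontrivial automorphism is sqrt(1777) ↦ -sqrt(1777). Hence Gal(Q(sqrt(1777))/Q) = Z/2Z.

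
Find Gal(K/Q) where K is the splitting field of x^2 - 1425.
Gal(K/Q) = Z/2Z (cyclic of order 2)

x^2 - 1425 is irreducible over Q since 1425 is not a rational square. The splitting field Q(sqrt(1425)) has degree 2 over Q, and its unique nontrivial automorphism is sqrt(1425) ↦ -sqrt(1425). Hence Gal(Q(sqrt(1425))/Q) = Z/2Z.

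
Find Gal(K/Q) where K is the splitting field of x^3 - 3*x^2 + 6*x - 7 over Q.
Gal(K/Q) = S_3 (symmetric group of order 6)

Compute the discriminant of x^3 + (-3)*x^2 + (6)*x + (-7): Δ = -351. Since Δ is not a rational square, the Galois group is not contained in A_3; it must be the full S_3 (irreducibility of the cubic rules out anything smaller).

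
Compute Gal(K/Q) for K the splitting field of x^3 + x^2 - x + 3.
Gal(K/Q) = S_3 (symmetric group of order 6)

Compute the discriminant of x^3 + (1)*x^2 + (-1)*x + (3): Δ = -304. Since Δ is not a rational square, the Galois group is not contained in A_3; it must be the full S_3 (irreducibility of the cubic rules out anything smaller).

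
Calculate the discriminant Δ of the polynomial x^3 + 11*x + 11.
Δ = -8591

For a depressed cubic x^3 + p x + q the discriminant is Δ = -4 p^3 - 27 q^2 = -4*(11)^3 - 27*(11)^2 = -5324 - 3267 = -8591.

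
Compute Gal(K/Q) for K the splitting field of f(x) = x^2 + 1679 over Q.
Gal(K/Q) = Z/2Z (cyclic of order 2)

x^2 + 1679 is irreducible over Q since -1679 is not a rational square. The splitting field Q(sqrt(-1679)) has degree 2 over Q, and its unique nontrivial automorphism is sqrt(-1679) ↦ -sqrt(-1679). Hence Gal(Q(sqrt(-1679))/Q) = Z/2Z.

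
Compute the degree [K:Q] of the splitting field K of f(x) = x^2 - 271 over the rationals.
[K:Q] = 2

The polynomial x^2 - 271 is irreducible over Q since 271 is not a perfect square. Its splitting field is Q(sqrt(271)), which has degree 2 over Q.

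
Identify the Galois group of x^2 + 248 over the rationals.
Gal(K/Q) = Z/2Z (cyclic of order 2)

x^2 + 248 is irreducible over Q since -248 is not a rational square. The splitting field Q(sqrt(-248)) has degree 2 over Q, and its unique nontrivial automorphism is sqrt(-248) ↦ -sqrt(-248). Hence Gal(Q(sqrt(-248))/Q) = Z/2Z.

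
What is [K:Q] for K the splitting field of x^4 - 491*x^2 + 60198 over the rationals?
[K:Q] = 4

f factors as (x^2 - 254)(x^2 - 237); the splitting field is K = Q(sqrt(254), sqrt(237)). Since 254, 237, and 60198 are all non-squares in Q, the three subfields Q(sqrt(254)), Q(sqrt(237)), Q(sqrt(60198)) are distinct degree-2 extensions, so [K:Q] = 4 (Klein four Galois group).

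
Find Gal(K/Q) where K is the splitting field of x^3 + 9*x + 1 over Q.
Gal(K/Q) = S_3 (symmetric group of order 6)

Compute the discriminant of x^3 + (0)*x^2 + (9)*x + (1): Δ = -2943. Since Δ is not a rational square, the Galois group is not contained in A_3; it must be the full S_3 (irreducibility of the cubic rules out anything smaller).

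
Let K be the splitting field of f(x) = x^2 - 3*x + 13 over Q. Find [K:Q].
[K:Q] = 2

The discriminant of x^2 + (-3)*x + (13) is b^2 - 4c = 9 - (52) = -43. Since -43 is not a perfect square in Q, the polynomial is irreducible over Q. Its two roots generate a degree-2 extension, so [K:Q] = 2.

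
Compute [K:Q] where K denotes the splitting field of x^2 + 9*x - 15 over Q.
[K:Q] = 2

The discriminant of x^2 + (9)*x + (-15) is b^2 - 4c = 81 - (-60) = 141. Since 141 is not a perfect square in Q, the polynomial is irreducible over Q. Its two roots generate a degree-2 extension, so [K:Q] = 2.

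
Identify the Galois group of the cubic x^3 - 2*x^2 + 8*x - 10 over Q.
Gal(K/Q) = S_3 (symmetric group of order 6)

Compute the discriminant of x^3 + (-2)*x^2 + (8)*x + (-10): Δ = -1932. Since Δ is not a rational square, the Galois group is not contained in A_3; it must be the full S_3 (irreducibility of the cubic rules out anything smaller).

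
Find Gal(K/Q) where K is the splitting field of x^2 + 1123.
Gal(K/Q) = Z/2Z (cyclic of order 2)

x^2 + 1123 is irreducible over Q since -1123 is not a rational square. The splitting field Q(sqrt(-1123)) has degree 2 over Q, and its unique nontrivial automorphism is sqrt(-1123) ↦ -sqrt(-1123). Hence Gal(Q(sqrt(-1123))/Q) = Z/2Z.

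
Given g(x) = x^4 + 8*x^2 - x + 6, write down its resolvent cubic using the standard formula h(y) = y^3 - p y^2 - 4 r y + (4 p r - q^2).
h(y) = y^3 - 8*y^2 - 24*y + 191

Identify coefficients: p = 8, q = -1, r = 6.
Plug into h(y) = y^3 - p y^2 - 4 r y + (4 p r - q^2):
  h(y) = y^3 - (8) y^2 - 4*(6) y + (4*(8)*(6) - (-1)^2)
       = y^3 + (-8) y^2 + (-24) y + (191).
Simplifying: h(y) = y^3 - 8*y^2 - 24*y + 191.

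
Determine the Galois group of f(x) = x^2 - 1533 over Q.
Gal(K/Q) = Z/2Z (cyclic of order 2)

x^2 - 1533 is irreducible over Q since 1533 is not a rational square. The splitting field Q(sqrt(1533)) has degree 2 over Q, and its unique nontrivial automorphism is sqrt(1533) ↦ -sqrt(1533). Hence Gal(Q(sqrt(1533))/Q) = Z/2Z.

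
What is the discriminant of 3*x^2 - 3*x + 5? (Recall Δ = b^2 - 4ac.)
Δ = -51

For a quadratic a x^2 + b x + c the discriminant is Δ = b^2 - 4ac = (-3)^2 - 4*(3)*(5) = 9 - (60) = -51.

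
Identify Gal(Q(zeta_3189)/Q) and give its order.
|Gal(Q(zeta_3189)/Q)| = phi(3189) = 2124; group ≅ (Z/3189Z)^* ≅ Z/2Z × Z/1062Z

The n-th cyclotomic polynomial Φ_3189(x) is the minimal polynomial of zeta_3189 over Q and has degree phi(3189) = 2124. So Q(zeta_3189) is a degree-2124 Galois extension with Galois group (Z/3189Z)^*. By CRT, (Z/3189Z)^* ≅ (Z/3Z)^* × (Z/1063Z)^*. Each prime-power unit group is (Z/3Z)^* ≅ Z/2Z; (Z/1063Z)^* ≅ Z/1062Z. Hence Gal(Q(zeta_3189)/Q) ≅ Z/2Z × Z/1062Z.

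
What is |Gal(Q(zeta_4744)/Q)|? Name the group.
|Gal(Q(zeta_4744)/Q)| = phi(4744) = 2368; group ≅ (Z/4744Z)^* ≅ Z/2Z × Z/2Z × Z/592Z

The n-th cyclotomic polynomial Φ_4744(x) is the minimal polynomial of zeta_4744 over Q and has degree phi(4744) = 2368. So Q(zeta_4744) is a degree-2368 Galois extension with Galois group (Z/4744Z)^*. By CRT, (Z/4744Z)^* ≅ (Z/8Z)^* × (Z/593Z)^*. Each prime-power unit group is (Z/8Z)^* ≅ Z/2Z × Z/2Z; (Z/593Z)^* ≅ Z/592Z. Hence Gal(Q(zeta_4744)/Q) ≅ Z/2Z × Z/2Z × Z/592Z.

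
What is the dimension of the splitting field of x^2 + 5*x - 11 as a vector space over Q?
[K:Q] = 2

The discriminant of x^2 + (5)*x + (-11) is b^2 - 4c = 25 - (-44) = 69. Since 69 is not a perfect square in Q, the polynomial is irreducible over Q. Its two roots generate a degree-2 extension, so [K:Q] = 2.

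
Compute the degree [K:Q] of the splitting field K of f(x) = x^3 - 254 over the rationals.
[K:Q] = 6

x^3 - 254 has one real root r = 254^(1/3) and two complex roots r*zeta_3, r*zeta_3^2 where zeta_3 = e^(2*pi*i/3). The splitting field is Q(r, zeta_3). [Q(r):Q] = 3 and [Q(zeta_3):Q] = 2 with gcd = 1, so [Q(r, zeta_3):Q] = 3 * 2 = 6.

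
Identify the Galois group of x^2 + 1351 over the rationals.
Gal(K/Q) = Z/2Z (cyclic of order 2)

x^2 + 1351 is irreducible over Q since -1351 is not a rational square. The splitting field Q(sqrt(-1351)) has degree 2 over Q, and its unique nontrivial automorphism is sqrt(-1351) ↦ -sqrt(-1351). Hence Gal(Q(sqrt(-1351))/Q) = Z/2Z.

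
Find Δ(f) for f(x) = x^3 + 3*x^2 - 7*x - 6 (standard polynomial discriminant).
Δ = 3757

For x^3 + a x^2 + b x + c the discriminant is Δ = 18 a b c - 4 a^3 c + a^2 b^2 - 4 b^3 - 27 c^2.
Plug a = 3, b = -7, c = -6:
  18*(3)*(-7)*(-6) - 4*(3)^3*(-6) + (3)^2*(-7)^2 - 4*(-7)^3 - 27*(-6)^2
  = 2268 + (648) + 441 + (1372) + (-972)
  = 3757.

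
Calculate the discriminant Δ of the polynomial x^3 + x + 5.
Δ = -679

For x^3 + a x^2 + b x + c the discriminant is Δ = 18 a b c - 4 a^3 c + a^2 b^2 - 4 b^3 - 27 c^2.
Plug a = 0, b = 1, c = 5:
  18*(0)*(1)*(5) - 4*(0)^3*(5) + (0)^2*(1)^2 - 4*(1)^3 - 27*(5)^2
  = 0 + (0) + 0 + (-4) + (-675)
  = -679.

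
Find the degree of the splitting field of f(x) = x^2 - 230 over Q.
[K:Q] = 2

The polynomial x^2 - 230 is irreducible over Q since 230 is not a perfect square. Its splitting field is Q(sqrt(230)), which has degree 2 over Q.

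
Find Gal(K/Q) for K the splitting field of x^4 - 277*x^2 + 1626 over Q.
Gal(K/Q) = V_4 (Klein four-group, Z/2Z × Z/2Z)

f factors as (x^2 - 6)(x^2 - 271), so the splitting field is K = Q(sqrt(6), sqrt(271)). The elements 6, 271, 1626 are all non-squares in Q, so sqrt(6) and sqrt(271) generate independent quadratic extensions. Thus [K:Q] = 4 and Gal(K/Q) is generated by the two order-2 automorphisms sqrt(6) ↦ -sqrt(6) and sqrt(271) ↦ -sqrt(271), giving V_4.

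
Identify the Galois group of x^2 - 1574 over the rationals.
Gal(K/Q) = Z/2Z (cyclic of order 2)

x^2 - 1574 is irreducible over Q since 1574 is not a rational square. The splitting field Q(sqrt(1574)) has degree 2 over Q, and its unique nontrivial automorphism is sqrt(1574) ↦ -sqrt(1574). Hence Gal(Q(sqrt(1574))/Q) = Z/2Z.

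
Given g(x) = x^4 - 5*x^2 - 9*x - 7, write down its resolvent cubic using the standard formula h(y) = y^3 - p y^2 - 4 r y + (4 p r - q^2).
h(y) = y^3 + 5*y^2 + 28*y + 59

Identify coefficients: p = -5, q = -9, r = -7.
Plug into h(y) = y^3 - p y^2 - 4 r y + (4 p r - q^2):
  h(y) = y^3 - (-5) y^2 - 4*(-7) y + (4*(-5)*(-7) - (-9)^2)
       = y^3 + (5) y^2 + (28) y + (59).
Simplifying: h(y) = y^3 + 5*y^2 + 28*y + 59.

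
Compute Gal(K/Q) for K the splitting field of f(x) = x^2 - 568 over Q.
Gal(K/Q) = Z/2Z (cyclic of order 2)

x^2 - 568 is irreducible over Q since 568 is not a rational square. The splitting field Q(sqrt(568)) has degree 2 over Q, and its unique nontrivial automorphism is sqrt(568) ↦ -sqrt(568). Hence Gal(Q(sqrt(568))/Q) = Z/2Z.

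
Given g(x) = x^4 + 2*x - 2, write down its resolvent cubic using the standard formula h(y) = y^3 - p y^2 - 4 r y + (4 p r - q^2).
h(y) = y^3 + 8*y - 4

Identify coefficients: p = 0, q = 2, r = -2.
Plug into h(y) = y^3 - p y^2 - 4 r y + (4 p r - q^2):
  h(y) = y^3 - (0) y^2 - 4*(-2) y + (4*(0)*(-2) - (2)^2)
       = y^3 + (0) y^2 + (8) y + (-4).
Simplifying: h(y) = y^3 + 8*y - 4.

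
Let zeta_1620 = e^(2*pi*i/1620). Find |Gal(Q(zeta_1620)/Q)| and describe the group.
|Gal(Q(zeta_1620)/Q)| = phi(1620) = 432; group ≅ (Z/1620Z)^* ≅ Z/2Z × Z/4Z × Z/54Z

The n-th cyclotomic polynomial Φ_1620(x) is the minimal polynomial of zeta_1620 over Q and has degree phi(1620) = 432. So Q(zeta_1620) is a degree-432 Galois extension with Galois group (Z/1620Z)^*. By CRT, (Z/1620Z)^* ≅ (Z/4Z)^* × (Z/81Z)^* × (Z/5Z)^*. Each prime-power unit group is (Z/4Z)^* ≅ Z/2Z; (Z/81Z)^* ≅ Z/54Z; (Z/5Z)^* ≅ Z/4Z. Hence Gal(Q(zeta_1620)/Q) ≅ Z/2Z × Z/4Z × Z/54Z.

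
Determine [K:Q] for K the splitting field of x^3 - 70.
[K:Q] = 6

x^3 - 70 has one real root r = 70^(1/3) and two complex roots r*zeta_3, r*zeta_3^2 where zeta_3 = e^(2*pi*i/3). The splitting field is Q(r, zeta_3). [Q(r):Q] = 3 and [Q(zeta_3):Q] = 2 with gcd = 1, so [Q(r, zeta_3):Q] = 3 * 2 = 6.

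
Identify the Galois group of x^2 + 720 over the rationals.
Gal(K/Q) = Z/2Z (cyclic of order 2)

x^2 + 720 is irreducible over Q since -720 is not a rational square. The splitting field Q(sqrt(-720)) has degree 2 over Q, and its unique nontrivial automorphism is sqrt(-720) ↦ -sqrt(-720). Hence Gal(Q(sqrt(-720))/Q) = Z/2Z.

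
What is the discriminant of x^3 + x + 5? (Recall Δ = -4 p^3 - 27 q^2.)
Δ = -679

For a depressed cubic x^3 + p x + q the discriminant is Δ = -4 p^3 - 27 q^2 = -4*(1)^3 - 27*(5)^2 = -4 - 675 = -679.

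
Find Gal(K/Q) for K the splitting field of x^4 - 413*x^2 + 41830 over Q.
Gal(K/Q) = V_4 (Klein four-group, Z/2Z × Z/2Z)

f factors as (x^2 - 178)(x^2 - 235), so the splitting field is K = Q(sqrt(178), sqrt(235)). The elements 178, 235, 41830 are all non-squares in Q, so sqrt(178) and sqrt(235) generate independent quadratic extensions. Thus [K:Q] = 4 and Gal(K/Q) is generated by the two order-2 automorphisms sqrt(178) ↦ -sqrt(178) and sqrt(235) ↦ -sqrt(235), giving V_4.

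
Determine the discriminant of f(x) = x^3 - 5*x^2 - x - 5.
Δ = -3596

For x^3 + a x^2 + b x + c the discriminant is Δ = 18 a b c - 4 a^3 c + a^2 b^2 - 4 b^3 - 27 c^2.
Plug a = -5, b = -1, c = -5:
  18*(-5)*(-1)*(-5) - 4*(-5)^3*(-5) + (-5)^2*(-1)^2 - 4*(-1)^3 - 27*(-5)^2
  = -450 + (-2500) + 25 + (4) + (-675)
  = -3596.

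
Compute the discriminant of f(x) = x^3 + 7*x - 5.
Δ = -2047

For a depressed cubic x^3 + p x + q the discriminant is Δ = -4 p^3 - 27 q^2 = -4*(7)^3 - 27*(-5)^2 = -1372 - 675 = -2047.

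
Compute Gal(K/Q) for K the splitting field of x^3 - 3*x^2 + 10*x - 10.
Gal(K/Q) = S_3 (symmetric group of order 6)

Compute the discriminant of x^3 + (-3)*x^2 + (10)*x + (-10): Δ = -1480. Since Δ is not a rational square, the Galois group is not contained in A_3; it must be the full S_3 (irreducibility of the cubic rules out anything smaller).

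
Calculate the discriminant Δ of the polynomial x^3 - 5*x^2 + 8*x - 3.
Δ = -31

For x^3 + a x^2 + b x + c the discriminant is Δ = 18 a b c - 4 a^3 c + a^2 b^2 - 4 b^3 - 27 c^2.
Plug a = -5, b = 8, c = -3:
  18*(-5)*(8)*(-3) - 4*(-5)^3*(-3) + (-5)^2*(8)^2 - 4*(8)^3 - 27*(-3)^2
  = 2160 + (-1500) + 1600 + (-2048) + (-243)
  = -31.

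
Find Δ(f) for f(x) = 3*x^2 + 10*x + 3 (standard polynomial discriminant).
Δ = 64

For a quadratic a x^2 + b x + c the discriminant is Δ = b^2 - 4ac = (10)^2 - 4*(3)*(3) = 100 - (36) = 64.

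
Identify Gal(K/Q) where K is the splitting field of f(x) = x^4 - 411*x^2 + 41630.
Gal(K/Q) = V_4 (Klein four-group, Z/2Z × Z/2Z)

f factors as (x^2 - 230)(x^2 - 181), so the splitting field is K = Q(sqrt(230), sqrt(181)). The elements 230, 181, 41630 are all non-squares in Q, so sqrt(230) and sqrt(181) generate independent quadratic extensions. Thus [K:Q] = 4 and Gal(K/Q) is generated by the two order-2 automorphisms sqrt(230) ↦ -sqrt(230) and sqrt(181) ↦ -sqrt(181), giving V_4.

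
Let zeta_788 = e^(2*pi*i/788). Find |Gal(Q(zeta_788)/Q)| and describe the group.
|Gal(Q(zeta_788)/Q)| = phi(788) = 392; group ≅ (Z/788Z)^* ≅ Z/2Z × Z/196Z

The n-th cyclotomic polynomial Φ_788(x) is the minimal polynomial of zeta_788 over Q and has degree phi(788) = 392. So Q(zeta_788) is a degree-392 Galois extension with Galois group (Z/788Z)^*. By CRT, (Z/788Z)^* ≅ (Z/4Z)^* × (Z/197Z)^*. Each prime-power unit group is (Z/4Z)^* ≅ Z/2Z; (Z/197Z)^* ≅ Z/196Z. Hence Gal(Q(zeta_788)/Q) ≅ Z/2Z × Z/196Z.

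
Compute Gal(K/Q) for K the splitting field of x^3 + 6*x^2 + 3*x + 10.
Gal(K/Q) = S_3 (symmetric group of order 6)

Compute the discriminant of x^3 + (6)*x^2 + (3)*x + (10): Δ = -7884. Since Δ is not a rational square, the Galois group is not contained in A_3; it must be the full S_3 (irreducibility of the cubic rules out anything smaller).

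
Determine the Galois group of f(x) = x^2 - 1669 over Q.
Gal(K/Q) = Z/2Z (cyclic of order 2)

x^2 - 1669 is irreducible over Q since 1669 is not a rational square. The splitting field Q(sqrt(1669)) has degree 2 over Q, and its unique nontrivial automorphism is sqrt(1669) ↦ -sqrt(1669). Hence Gal(Q(sqrt(1669))/Q) = Z/2Z.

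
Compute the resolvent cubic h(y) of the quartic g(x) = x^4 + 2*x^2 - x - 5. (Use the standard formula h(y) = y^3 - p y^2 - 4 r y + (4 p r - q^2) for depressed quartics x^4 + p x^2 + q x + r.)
h(y) = y^3 - 2*y^2 + 20*y - 41

Identify coefficients: p = 2, q = -1, r = -5.
Plug into h(y) = y^3 - p y^2 - 4 r y + (4 p r - q^2):
  h(y) = y^3 - (2) y^2 - 4*(-5) y + (4*(2)*(-5) - (-1)^2)
       = y^3 + (-2) y^2 + (20) y + (-41).
Simplifying: h(y) = y^3 - 2*y^2 + 20*y - 41.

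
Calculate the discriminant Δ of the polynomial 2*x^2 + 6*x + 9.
Δ = -36

For a quadratic a x^2 + b x + c the discriminant is Δ = b^2 - 4ac = (6)^2 - 4*(2)*(9) = 36 - (72) = -36.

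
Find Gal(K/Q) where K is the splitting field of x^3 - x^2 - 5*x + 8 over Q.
Gal(K/Q) = S_3 (symmetric group of order 6)

Compute the discriminant of x^3 + (-1)*x^2 + (-5)*x + (8): Δ = -451. Since Δ is not a rational square, the Galois group is not contained in A_3; it must be the full S_3 (irreducibility of the cubic rules out anything smaller).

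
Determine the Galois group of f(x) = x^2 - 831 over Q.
Gal(K/Q) = Z/2Z (cyclic of order 2)

x^2 - 831 is irreducible over Q since 831 is not a rational square. The splitting field Q(sqrt(831)) has degree 2 over Q, and its unique nontrivial automorphism is sqrt(831) ↦ -sqrt(831). Hence Gal(Q(sqrt(831))/Q) = Z/2Z.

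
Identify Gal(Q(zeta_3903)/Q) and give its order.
|Gal(Q(zeta_3903)/Q)| = phi(3903) = 2600; group ≅ (Z/3903Z)^* ≅ Z/2Z × Z/1300Z

The n-th cyclotomic polynomial Φ_3903(x) is the minimal polynomial of zeta_3903 over Q and has degree phi(3903) = 2600. So Q(zeta_3903) is a degree-2600 Galois extension with Galois group (Z/3903Z)^*. By CRT, (Z/3903Z)^* ≅ (Z/3Z)^* × (Z/1301Z)^*. Each prime-power unit group is (Z/3Z)^* ≅ Z/2Z; (Z/1301Z)^* ≅ Z/1300Z. Hence Gal(Q(zeta_3903)/Q) ≅ Z/2Z × Z/1300Z.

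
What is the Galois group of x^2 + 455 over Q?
Gal(K/Q) = Z/2Z (cyclic of order 2)

x^2 + 455 is irreducible over Q since -455 is not a rational square. The splitting field Q(sqrt(-455)) has degree 2 over Q, and its unique nontrivial automorphism is sqrt(-455) ↦ -sqrt(-455). Hence Gal(Q(sqrt(-455))/Q) = Z/2Z.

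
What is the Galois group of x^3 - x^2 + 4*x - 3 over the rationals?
Gal(K/Q) = S_3 (symmetric group of order 6)

Compute the discriminant of x^3 + (-1)*x^2 + (4)*x + (-3): Δ = -279. Since Δ is not a rational square, the Galois group is not contained in A_3; it must be the full S_3 (irreducibility of the cubic rules out anything smaller).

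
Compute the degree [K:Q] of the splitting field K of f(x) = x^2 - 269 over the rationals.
[K:Q] = 2

The polynomial x^2 - 269 is irreducible over Q since 269 is not a perfect square. Its splitting field is Q(sqrt(269)), which has degree 2 over Q.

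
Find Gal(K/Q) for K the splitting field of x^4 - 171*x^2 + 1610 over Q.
Gal(K/Q) = V_4 (Klein four-group, Z/2Z × Z/2Z)

f factors as (x^2 - 10)(x^2 - 161), so the splitting field is K = Q(sqrt(10), sqrt(161)). The elements 10, 161, 1610 are all non-squares in Q, so sqrt(10) and sqrt(161) generate independent quadratic extensions. Thus [K:Q] = 4 and Gal(K/Q) is generated by the two order-2 automorphisms sqrt(10) ↦ -sqrt(10) and sqrt(161) ↦ -sqrt(161), giving V_4.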